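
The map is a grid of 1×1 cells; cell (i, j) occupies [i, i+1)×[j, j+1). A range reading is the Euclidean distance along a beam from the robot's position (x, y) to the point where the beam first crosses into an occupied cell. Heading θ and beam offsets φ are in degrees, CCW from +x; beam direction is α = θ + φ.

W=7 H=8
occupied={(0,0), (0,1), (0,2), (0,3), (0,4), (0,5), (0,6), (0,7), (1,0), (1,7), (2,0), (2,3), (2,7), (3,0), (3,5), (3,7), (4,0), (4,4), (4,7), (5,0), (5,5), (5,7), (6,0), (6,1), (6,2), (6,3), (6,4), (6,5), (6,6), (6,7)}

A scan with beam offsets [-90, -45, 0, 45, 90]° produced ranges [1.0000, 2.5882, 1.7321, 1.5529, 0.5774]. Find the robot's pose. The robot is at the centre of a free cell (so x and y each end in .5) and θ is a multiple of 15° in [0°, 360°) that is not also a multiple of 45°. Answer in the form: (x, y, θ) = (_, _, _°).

Candidates: 26 free-cell centres × 16 headings = 416 poses. Raycast each; keep the one whose scan matches to 4 dp.
  (1.5, 1.5, 195°): beam 1 = 1.9319 ≠ 1.0000 ✗
  (2.5, 5.5, 330°): beam 1 = 3.0000 ≠ 1.0000 ✗
  (1.5, 6.5, 330°): beam 4 = 1.9319 ≠ 1.5529 ✗
  …
  (2.5, 4.5, 150°): r_1=1.0000, r_2=2.5882, r_3=1.7321, r_4=1.5529, r_5=0.5774 — all match ✓
No second candidate reproduces the full scan.

(x, y, θ) = (2.5, 4.5, 150°)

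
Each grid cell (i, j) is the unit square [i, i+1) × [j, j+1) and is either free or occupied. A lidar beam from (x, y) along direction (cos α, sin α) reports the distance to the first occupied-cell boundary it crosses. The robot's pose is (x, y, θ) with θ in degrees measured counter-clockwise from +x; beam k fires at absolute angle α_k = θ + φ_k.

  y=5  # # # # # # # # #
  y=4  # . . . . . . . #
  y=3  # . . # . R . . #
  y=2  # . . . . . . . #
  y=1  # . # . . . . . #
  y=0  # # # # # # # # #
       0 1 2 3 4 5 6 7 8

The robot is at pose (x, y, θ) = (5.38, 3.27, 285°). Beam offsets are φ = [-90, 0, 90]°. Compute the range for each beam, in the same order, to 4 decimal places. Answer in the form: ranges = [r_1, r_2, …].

beam 1: φ=-90°, α=195°
  cosα=-0.9659 sinα=-0.2588 | (5,3) | tMaxX 0.3934 tMaxY 1.0432 | tΔX 1.0353 tΔY 3.8637
    t=0.3934 [x] (4,3)
    t=1.0432 [y] (4,2)
    t=1.4287 [x] (3,2)
    t=2.4640 [x] (2,2)
    t=3.4992 [x] (1,2)
    t=4.5345 [x] (0,2) — stop
  → r_1 = 4.5345
beam 2: φ=0°, α=285°
  cosα=0.2588 sinα=-0.9659 | (5,3) | tMaxX 2.3955 tMaxY 0.2795 | tΔX 3.8637 tΔY 1.0353
    t=0.2795 [y] (5,2)
    t=1.3148 [y] (5,1)
    t=2.3501 [y] (5,0) — stop
  → r_2 = 2.3501
beam 3: φ=90°, α=15°
  cosα=0.9659 sinα=0.2588 | (5,3) | tMaxX 0.6419 tMaxY 2.8205 | tΔX 1.0353 tΔY 3.8637
    t=0.6419 [x] (6,3)
    t=1.6771 [x] (7,3)
    t=2.7124 [x] (8,3) — stop
  → r_3 = 2.7124

ranges = [4.5345, 2.3501, 2.7124]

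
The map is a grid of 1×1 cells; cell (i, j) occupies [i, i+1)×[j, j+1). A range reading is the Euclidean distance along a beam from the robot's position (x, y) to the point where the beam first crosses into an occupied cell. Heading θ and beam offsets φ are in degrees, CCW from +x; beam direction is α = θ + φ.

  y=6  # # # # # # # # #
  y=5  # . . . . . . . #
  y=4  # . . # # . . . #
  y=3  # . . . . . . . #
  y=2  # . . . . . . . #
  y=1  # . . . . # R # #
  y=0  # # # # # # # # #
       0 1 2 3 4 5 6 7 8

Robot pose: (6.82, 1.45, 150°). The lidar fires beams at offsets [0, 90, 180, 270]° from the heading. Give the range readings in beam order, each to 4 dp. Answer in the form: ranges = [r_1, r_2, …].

ranges = [0.9469, 0.5196, 0.2078, 0.3600]

beam 1: φ=0°, α=150°
  d=(-0.8660,0.5000)  start (6,1)  tX=0.9469 tY=1.1000  stride 1/|dx|=1.1547 1/|dy|=2.0000
    cross x-line → (5,1), t=0.9469 (wall)
  → r_1 = 0.9469
beam 2: φ=90°, α=240°
  d=(-0.5000,-0.8660)  start (6,1)  tX=1.6400 tY=0.5196  stride 1/|dx|=2.0000 1/|dy|=1.1547
    cross y-line → (6,0), t=0.5196 (wall)
  → r_2 = 0.5196
beam 3: φ=180°, α=330°
  d=(0.8660,-0.5000)  start (6,1)  tX=0.2078 tY=0.9000  stride 1/|dx|=1.1547 1/|dy|=2.0000
    cross x-line → (7,1), t=0.2078 (wall)
  → r_3 = 0.2078
beam 4: φ=270°, α=60°
  d=(0.5000,0.8660)  start (6,1)  tX=0.3600 tY=0.6351  stride 1/|dx|=2.0000 1/|dy|=1.1547
    cross x-line → (7,1), t=0.3600 (wall)
  → r_4 = 0.3600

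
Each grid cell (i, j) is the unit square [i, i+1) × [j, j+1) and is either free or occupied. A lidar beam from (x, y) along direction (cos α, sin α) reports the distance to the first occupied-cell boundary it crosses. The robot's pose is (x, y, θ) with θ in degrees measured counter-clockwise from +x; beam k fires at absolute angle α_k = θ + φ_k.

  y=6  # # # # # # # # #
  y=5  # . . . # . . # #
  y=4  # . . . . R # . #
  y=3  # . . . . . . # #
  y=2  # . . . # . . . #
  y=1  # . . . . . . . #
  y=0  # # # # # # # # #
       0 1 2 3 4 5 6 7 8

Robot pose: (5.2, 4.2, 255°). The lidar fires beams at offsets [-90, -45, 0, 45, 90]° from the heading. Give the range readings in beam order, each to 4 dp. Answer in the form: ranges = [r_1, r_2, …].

ranges = [4.3482, 4.8497, 1.2423, 3.6950, 1.8635]

beam 1: φ=-90°, α=165°
  dir = (cos 165°, sin 165°) = (-0.9659, 0.2588); from cell (5,4)
  next x-line at t=0.2071, next y-line at t=3.0910; Δt_x=1.0353, Δt_y=3.8637
    x: enter (4,4) at t=0.2071
    x: enter (3,4) at t=1.2423
    x: enter (2,4) at t=2.2776
    y: enter (2,5) at t=3.0910
    x: enter (1,5) at t=3.3129
    x: enter (0,5) at t=4.3482 ← occupied
  → r_1 = 4.3482
beam 2: φ=-45°, α=210°
  dir = (cos 210°, sin 210°) = (-0.8660, -0.5000); from cell (5,4)
  next x-line at t=0.2309, next y-line at t=0.4000; Δt_x=1.1547, Δt_y=2.0000
    x: enter (4,4) at t=0.2309
    y: enter (4,3) at t=0.4000
    x: enter (3,3) at t=1.3856
    y: enter (3,2) at t=2.4000
    x: enter (2,2) at t=2.5403
    x: enter (1,2) at t=3.6950
    y: enter (1,1) at t=4.4000
    x: enter (0,1) at t=4.8497 ← occupied
  → r_2 = 4.8497
beam 3: φ=0°, α=255°
  dir = (cos 255°, sin 255°) = (-0.2588, -0.9659); from cell (5,4)
  next x-line at t=0.7727, next y-line at t=0.2071; Δt_x=3.8637, Δt_y=1.0353
    y: enter (5,3) at t=0.2071
    x: enter (4,3) at t=0.7727
    y: enter (4,2) at t=1.2423 ← occupied
  → r_3 = 1.2423
beam 4: φ=45°, α=300°
  dir = (cos 300°, sin 300°) = (0.5000, -0.8660); from cell (5,4)
  next x-line at t=1.6000, next y-line at t=0.2309; Δt_x=2.0000, Δt_y=1.1547
    y: enter (5,3) at t=0.2309
    y: enter (5,2) at t=1.3856
    x: enter (6,2) at t=1.6000
    y: enter (6,1) at t=2.5403
    x: enter (7,1) at t=3.6000
    y: enter (7,0) at t=3.6950 ← occupied
  → r_4 = 3.6950
beam 5: φ=90°, α=345°
  dir = (cos 345°, sin 345°) = (0.9659, -0.2588); from cell (5,4)
  next x-line at t=0.8282, next y-line at t=0.7727; Δt_x=1.0353, Δt_y=3.8637
    y: enter (5,3) at t=0.7727
    x: enter (6,3) at t=0.8282
    x: enter (7,3) at t=1.8635 ← occupied
  → r_5 = 1.8635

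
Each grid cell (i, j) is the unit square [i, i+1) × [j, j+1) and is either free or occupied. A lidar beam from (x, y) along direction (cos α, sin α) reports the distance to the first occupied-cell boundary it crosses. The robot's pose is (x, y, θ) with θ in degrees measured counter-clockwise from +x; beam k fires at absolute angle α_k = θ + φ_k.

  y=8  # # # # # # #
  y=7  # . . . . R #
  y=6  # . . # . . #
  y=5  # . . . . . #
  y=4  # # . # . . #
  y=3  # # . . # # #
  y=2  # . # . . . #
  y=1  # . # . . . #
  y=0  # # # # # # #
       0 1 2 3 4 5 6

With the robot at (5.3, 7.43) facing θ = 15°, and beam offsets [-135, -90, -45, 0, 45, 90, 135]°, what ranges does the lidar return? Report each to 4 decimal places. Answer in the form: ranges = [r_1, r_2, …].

beam 1: φ=-135°, α=240°
  d=(-0.5000,-0.8660)  start (5,7)  tX=0.6000 tY=0.4965  stride 1/|dx|=2.0000 1/|dy|=1.1547
    cross y-line → (5,6), t=0.4965
    cross x-line → (4,6), t=0.6000
    cross y-line → (4,5), t=1.6512
    cross x-line → (3,5), t=2.6000
    cross y-line → (3,4), t=2.8059 (wall)
  → r_1 = 2.8059
beam 2: φ=-90°, α=285°
  d=(0.2588,-0.9659)  start (5,7)  tX=2.7046 tY=0.4452  stride 1/|dx|=3.8637 1/|dy|=1.0353
    cross y-line → (5,6), t=0.4452
    cross y-line → (5,5), t=1.4804
    cross y-line → (5,4), t=2.5157
    cross x-line → (6,4), t=2.7046 (wall)
  → r_2 = 2.7046
beam 3: φ=-45°, α=330°
  d=(0.8660,-0.5000)  start (5,7)  tX=0.8083 tY=0.8600  stride 1/|dx|=1.1547 1/|dy|=2.0000
    cross x-line → (6,7), t=0.8083 (wall)
  → r_3 = 0.8083
beam 4: φ=0°, α=15°
  d=(0.9659,0.2588)  start (5,7)  tX=0.7247 tY=2.2023  stride 1/|dx|=1.0353 1/|dy|=3.8637
    cross x-line → (6,7), t=0.7247 (wall)
  → r_4 = 0.7247
beam 5: φ=45°, α=60°
  d=(0.5000,0.8660)  start (5,7)  tX=1.4000 tY=0.6582  stride 1/|dx|=2.0000 1/|dy|=1.1547
    cross y-line → (5,8), t=0.6582 (wall)
  → r_5 = 0.6582
beam 6: φ=90°, α=105°
  d=(-0.2588,0.9659)  start (5,7)  tX=1.1591 tY=0.5901  stride 1/|dx|=3.8637 1/|dy|=1.0353
    cross y-line → (5,8), t=0.5901 (wall)
  → r_6 = 0.5901
beam 7: φ=135°, α=150°
  d=(-0.8660,0.5000)  start (5,7)  tX=0.3464 tY=1.1400  stride 1/|dx|=1.1547 1/|dy|=2.0000
    cross x-line → (4,7), t=0.3464
    cross y-line → (4,8), t=1.1400 (wall)
  → r_7 = 1.1400

ranges = [2.8059, 2.7046, 0.8083, 0.7247, 0.6582, 0.5901, 1.1400]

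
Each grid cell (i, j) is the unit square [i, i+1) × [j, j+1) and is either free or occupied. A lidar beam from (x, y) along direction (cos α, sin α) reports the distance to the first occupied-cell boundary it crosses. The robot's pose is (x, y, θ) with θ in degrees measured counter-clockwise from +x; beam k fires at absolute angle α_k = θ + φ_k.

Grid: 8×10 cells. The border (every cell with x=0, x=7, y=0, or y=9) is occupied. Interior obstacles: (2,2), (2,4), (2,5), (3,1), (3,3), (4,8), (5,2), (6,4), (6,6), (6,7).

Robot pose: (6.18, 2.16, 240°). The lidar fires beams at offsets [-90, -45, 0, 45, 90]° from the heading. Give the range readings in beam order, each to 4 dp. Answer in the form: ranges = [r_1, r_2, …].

ranges = [0.2078, 0.1863, 1.3395, 1.2009, 0.9469]

beam 1: φ=-90°, α=150°
  dir = (cos 150°, sin 150°) = (-0.8660, 0.5000); from cell (6,2)
  next x-line at t=0.2078, next y-line at t=1.6800; Δt_x=1.1547, Δt_y=2.0000
    x: enter (5,2) at t=0.2078 ← occupied
  → r_1 = 0.2078
beam 2: φ=-45°, α=195°
  dir = (cos 195°, sin 195°) = (-0.9659, -0.2588); from cell (6,2)
  next x-line at t=0.1863, next y-line at t=0.6182; Δt_x=1.0353, Δt_y=3.8637
    x: enter (5,2) at t=0.1863 ← occupied
  → r_2 = 0.1863
beam 3: φ=0°, α=240°
  dir = (cos 240°, sin 240°) = (-0.5000, -0.8660); from cell (6,2)
  next x-line at t=0.3600, next y-line at t=0.1848; Δt_x=2.0000, Δt_y=1.1547
    y: enter (6,1) at t=0.1848
    x: enter (5,1) at t=0.3600
    y: enter (5,0) at t=1.3395 ← occupied
  → r_3 = 1.3395
beam 4: φ=45°, α=285°
  dir = (cos 285°, sin 285°) = (0.2588, -0.9659); from cell (6,2)
  next x-line at t=3.1682, next y-line at t=0.1656; Δt_x=3.8637, Δt_y=1.0353
    y: enter (6,1) at t=0.1656
    y: enter (6,0) at t=1.2009 ← occupied
  → r_4 = 1.2009
beam 5: φ=90°, α=330°
  dir = (cos 330°, sin 330°) = (0.8660, -0.5000); from cell (6,2)
  next x-line at t=0.9469, next y-line at t=0.3200; Δt_x=1.1547, Δt_y=2.0000
    y: enter (6,1) at t=0.3200
    x: enter (7,1) at t=0.9469 ← occupied
  → r_5 = 0.9469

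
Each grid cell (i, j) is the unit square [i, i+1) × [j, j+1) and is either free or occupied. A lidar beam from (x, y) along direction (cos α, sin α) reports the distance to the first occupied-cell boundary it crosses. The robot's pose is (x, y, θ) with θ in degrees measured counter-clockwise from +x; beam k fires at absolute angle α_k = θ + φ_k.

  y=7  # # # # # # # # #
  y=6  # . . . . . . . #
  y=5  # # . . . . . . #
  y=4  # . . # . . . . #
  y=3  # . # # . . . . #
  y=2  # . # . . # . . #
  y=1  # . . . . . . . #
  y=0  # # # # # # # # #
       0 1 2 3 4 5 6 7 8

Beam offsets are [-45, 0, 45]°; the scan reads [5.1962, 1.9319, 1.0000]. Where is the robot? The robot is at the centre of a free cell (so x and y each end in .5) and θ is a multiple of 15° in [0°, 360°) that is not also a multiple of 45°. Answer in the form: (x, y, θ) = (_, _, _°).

Candidates: 36 free-cell centres × 16 headings = 576 poses. Raycast each; keep the one whose scan matches to 4 dp.
  (2.5, 5.5, 15°): beam 1 = 1.0000 ≠ 5.1962 ✗
  (2.5, 4.5, 150°): beam 1 = 2.5882 ≠ 5.1962 ✗
  (3.5, 1.5, 330°): beam 1 = 0.5176 ≠ 5.1962 ✗
  (6.5, 6.5, 75°): beam 1 = 1.0000 ≠ 5.1962 ✗
  (4.5, 2.5, 330°): beam 1 = 1.5529 ≠ 5.1962 ✗
  …
  (4.5, 2.5, 105°): r_1=5.1962, r_2=1.9319, r_3=1.0000 — all match ✓
Unique over the lattice → pose = (4.5, 2.5, 105°).

(x, y, θ) = (4.5, 2.5, 105°)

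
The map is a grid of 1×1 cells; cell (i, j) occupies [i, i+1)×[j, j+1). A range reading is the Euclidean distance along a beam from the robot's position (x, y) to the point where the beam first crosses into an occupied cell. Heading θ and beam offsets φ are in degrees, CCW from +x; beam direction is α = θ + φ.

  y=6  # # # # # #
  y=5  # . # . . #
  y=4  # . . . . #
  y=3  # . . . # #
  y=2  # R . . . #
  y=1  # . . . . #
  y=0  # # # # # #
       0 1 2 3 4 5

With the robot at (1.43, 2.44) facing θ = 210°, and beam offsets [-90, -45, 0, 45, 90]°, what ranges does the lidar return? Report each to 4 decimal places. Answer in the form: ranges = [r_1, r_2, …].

ranges = [0.8600, 0.4452, 0.4965, 1.4908, 1.6628]

beam 1: φ=-90°, α=120°
  cosα=-0.5000 sinα=0.8660 | (1,2) | tMaxX 0.8600 tMaxY 0.6466 | tΔX 2.0000 tΔY 1.1547
    t=0.6466 [y] (1,3)
    t=0.8600 [x] (0,3) — stop
  → r_1 = 0.8600
beam 2: φ=-45°, α=165°
  cosα=-0.9659 sinα=0.2588 | (1,2) | tMaxX 0.4452 tMaxY 2.1637 | tΔX 1.0353 tΔY 3.8637
    t=0.4452 [x] (0,2) — stop
  → r_2 = 0.4452
beam 3: φ=0°, α=210°
  cosα=-0.8660 sinα=-0.5000 | (1,2) | tMaxX 0.4965 tMaxY 0.8800 | tΔX 1.1547 tΔY 2.0000
    t=0.4965 [x] (0,2) — stop
  → r_3 = 0.4965
beam 4: φ=45°, α=255°
  cosα=-0.2588 sinα=-0.9659 | (1,2) | tMaxX 1.6614 tMaxY 0.4555 | tΔX 3.8637 tΔY 1.0353
    t=0.4555 [y] (1,1)
    t=1.4908 [y] (1,0) — stop
  → r_4 = 1.4908
beam 5: φ=90°, α=300°
  cosα=0.5000 sinα=-0.8660 | (1,2) | tMaxX 1.1400 tMaxY 0.5081 | tΔX 2.0000 tΔY 1.1547
    t=0.5081 [y] (1,1)
    t=1.1400 [x] (2,1)
    t=1.6628 [y] (2,0) — stop
  → r_5 = 1.6628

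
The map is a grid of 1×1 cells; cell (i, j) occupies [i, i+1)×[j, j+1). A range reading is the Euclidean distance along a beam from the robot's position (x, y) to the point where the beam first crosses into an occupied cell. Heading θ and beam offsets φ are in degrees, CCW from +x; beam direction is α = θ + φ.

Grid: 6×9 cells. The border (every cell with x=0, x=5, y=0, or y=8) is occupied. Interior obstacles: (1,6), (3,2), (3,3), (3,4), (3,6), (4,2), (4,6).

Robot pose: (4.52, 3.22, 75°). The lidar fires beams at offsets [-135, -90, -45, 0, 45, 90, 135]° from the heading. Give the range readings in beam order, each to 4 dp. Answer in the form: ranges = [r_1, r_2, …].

ranges = [0.2540, 0.4969, 0.5543, 1.8546, 1.0400, 0.5383, 0.4400]

beam 1: φ=-135°, α=300°
  cosα=0.5000 sinα=-0.8660 | (4,3) | tMaxX 0.9600 tMaxY 0.2540 | tΔX 2.0000 tΔY 1.1547
    t=0.2540 [y] (4,2) — stop
  → r_1 = 0.2540
beam 2: φ=-90°, α=345°
  cosα=0.9659 sinα=-0.2588 | (4,3) | tMaxX 0.4969 tMaxY 0.8500 | tΔX 1.0353 tΔY 3.8637
    t=0.4969 [x] (5,3) — stop
  → r_2 = 0.4969
beam 3: φ=-45°, α=30°
  cosα=0.8660 sinα=0.5000 | (4,3) | tMaxX 0.5543 tMaxY 1.5600 | tΔX 1.1547 tΔY 2.0000
    t=0.5543 [x] (5,3) — stop
  → r_3 = 0.5543
beam 4: φ=0°, α=75°
  cosα=0.2588 sinα=0.9659 | (4,3) | tMaxX 1.8546 tMaxY 0.8075 | tΔX 3.8637 tΔY 1.0353
    t=0.8075 [y] (4,4)
    t=1.8428 [y] (4,5)
    t=1.8546 [x] (5,5) — stop
  → r_4 = 1.8546
beam 5: φ=45°, α=120°
  cosα=-0.5000 sinα=0.8660 | (4,3) | tMaxX 1.0400 tMaxY 0.9007 | tΔX 2.0000 tΔY 1.1547
    t=0.9007 [y] (4,4)
    t=1.0400 [x] (3,4) — stop
  → r_5 = 1.0400
beam 6: φ=90°, α=165°
  cosα=-0.9659 sinα=0.2588 | (4,3) | tMaxX 0.5383 tMaxY 3.0137 | tΔX 1.0353 tΔY 3.8637
    t=0.5383 [x] (3,3) — stop
  → r_6 = 0.5383
beam 7: φ=135°, α=210°
  cosα=-0.8660 sinα=-0.5000 | (4,3) | tMaxX 0.6004 tMaxY 0.4400 | tΔX 1.1547 tΔY 2.0000
    t=0.4400 [y] (4,2) — stop
  → r_7 = 0.4400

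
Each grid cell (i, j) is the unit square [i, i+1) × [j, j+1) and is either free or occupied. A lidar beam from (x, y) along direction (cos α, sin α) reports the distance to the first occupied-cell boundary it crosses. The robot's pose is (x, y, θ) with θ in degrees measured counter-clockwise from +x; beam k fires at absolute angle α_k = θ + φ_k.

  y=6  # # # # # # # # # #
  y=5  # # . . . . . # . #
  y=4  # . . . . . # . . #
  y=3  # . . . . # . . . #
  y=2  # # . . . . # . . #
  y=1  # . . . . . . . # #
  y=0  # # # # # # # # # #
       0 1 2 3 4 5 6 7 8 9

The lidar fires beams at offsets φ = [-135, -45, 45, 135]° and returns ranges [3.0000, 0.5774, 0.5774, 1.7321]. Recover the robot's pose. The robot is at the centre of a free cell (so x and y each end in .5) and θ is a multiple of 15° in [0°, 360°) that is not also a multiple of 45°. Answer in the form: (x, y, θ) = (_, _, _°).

Enumerate (i+0.5, j+0.5, θ) over the 33 free cells and 16 admissible headings. For each, cast all 4 beams and compare to the given ranges.
  (3.5, 4.5, 345°): beam 1 = 2.8868 ≠ 3.0000 ✗
  (7.5, 4.5, 285°): beam 1 = 0.5774 ≠ 3.0000 ✗
  (5.5, 5.5, 300°): beam 1 = 1.9319 ≠ 3.0000 ✗
  …
  (5.5, 4.5, 285°): r_1=3.0000, r_2=0.5774, r_3=0.5774, r_4=1.7321 — all match ✓
Only this pose fits every beam.

(x, y, θ) = (5.5, 4.5, 285°)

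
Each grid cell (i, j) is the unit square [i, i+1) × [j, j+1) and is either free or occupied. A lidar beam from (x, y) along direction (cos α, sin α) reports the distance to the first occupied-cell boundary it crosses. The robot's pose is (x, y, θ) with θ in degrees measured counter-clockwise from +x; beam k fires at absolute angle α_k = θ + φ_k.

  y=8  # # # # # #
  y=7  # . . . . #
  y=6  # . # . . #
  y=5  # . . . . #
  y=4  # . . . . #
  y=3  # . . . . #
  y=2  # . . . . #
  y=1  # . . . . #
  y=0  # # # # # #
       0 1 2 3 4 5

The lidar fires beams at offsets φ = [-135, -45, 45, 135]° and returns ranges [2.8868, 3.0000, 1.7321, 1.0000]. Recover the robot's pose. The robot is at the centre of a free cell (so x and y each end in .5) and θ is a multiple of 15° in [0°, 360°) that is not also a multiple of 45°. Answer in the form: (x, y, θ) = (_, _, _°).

(x, y, θ) = (3.5, 5.5, 345°)

Candidates: 27 free-cell centres × 16 headings = 432 poses. Raycast each; keep the one whose scan matches to 4 dp.
  (2.5, 1.5, 195°): beam 1 = 5.0000 ≠ 2.8868 ✗
  (1.5, 5.5, 30°): beam 1 = 1.9319 ≠ 2.8868 ✗
  (3.5, 5.5, 30°): beam 1 = 4.6587 ≠ 2.8868 ✗
  (1.5, 5.5, 75°): beam 1 = 5.1962 ≠ 2.8868 ✗
  …
  (3.5, 5.5, 345°): r_1=2.8868, r_2=3.0000, r_3=1.7321, r_4=1.0000 — all match ✓
Only this pose fits every beam.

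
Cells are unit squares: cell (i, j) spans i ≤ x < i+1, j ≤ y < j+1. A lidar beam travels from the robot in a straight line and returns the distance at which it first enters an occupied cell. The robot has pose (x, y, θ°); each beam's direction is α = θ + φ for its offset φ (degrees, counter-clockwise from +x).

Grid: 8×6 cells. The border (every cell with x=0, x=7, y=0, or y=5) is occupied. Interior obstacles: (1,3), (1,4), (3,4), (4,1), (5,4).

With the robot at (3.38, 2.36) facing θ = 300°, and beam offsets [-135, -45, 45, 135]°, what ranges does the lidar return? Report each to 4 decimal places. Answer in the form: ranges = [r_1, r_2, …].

ranges = [2.4640, 1.4080, 1.3909, 1.6979]

beam 1: φ=-135°, α=165°
  direction (-0.9659, 0.2588); cell (3,2); t to first gridline: x 0.3934, y 2.4728 (then +1.0353 / +3.8637)
    (2,2) via x @ 0.3934
    (1,2) via x @ 1.4287
    (0,2) via x @ 2.4640  # hit
  → r_1 = 2.4640
beam 2: φ=-45°, α=255°
  direction (-0.2588, -0.9659); cell (3,2); t to first gridline: x 1.4682, y 0.3727 (then +3.8637 / +1.0353)
    (3,1) via y @ 0.3727
    (3,0) via y @ 1.4080  # hit
  → r_2 = 1.4080
beam 3: φ=45°, α=345°
  direction (0.9659, -0.2588); cell (3,2); t to first gridline: x 0.6419, y 1.3909 (then +1.0353 / +3.8637)
    (4,2) via x @ 0.6419
    (4,1) via y @ 1.3909  # hit
  → r_3 = 1.3909
beam 4: φ=135°, α=75°
  direction (0.2588, 0.9659); cell (3,2); t to first gridline: x 2.3955, y 0.6626 (then +3.8637 / +1.0353)
    (3,3) via y @ 0.6626
    (3,4) via y @ 1.6979  # hit
  → r_4 = 1.6979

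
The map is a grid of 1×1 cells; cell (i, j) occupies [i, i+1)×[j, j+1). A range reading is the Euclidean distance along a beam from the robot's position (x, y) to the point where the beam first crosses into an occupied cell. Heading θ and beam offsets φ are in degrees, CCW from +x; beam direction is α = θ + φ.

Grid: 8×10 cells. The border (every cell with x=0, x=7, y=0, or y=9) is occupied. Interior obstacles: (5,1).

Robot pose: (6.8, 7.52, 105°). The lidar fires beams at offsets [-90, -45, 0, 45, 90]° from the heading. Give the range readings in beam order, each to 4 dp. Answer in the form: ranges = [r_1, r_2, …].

ranges = [0.2071, 0.4000, 1.5322, 2.9600, 6.0046]

beam 1: φ=-90°, α=15°
  direction (0.9659, 0.2588); cell (6,7); t to first gridline: x 0.2071, y 1.8546 (then +1.0353 / +3.8637)
    (7,7) via x @ 0.2071  # hit
  → r_1 = 0.2071
beam 2: φ=-45°, α=60°
  direction (0.5000, 0.8660); cell (6,7); t to first gridline: x 0.4000, y 0.5543 (then +2.0000 / +1.1547)
    (7,7) via x @ 0.4000  # hit
  → r_2 = 0.4000
beam 3: φ=0°, α=105°
  direction (-0.2588, 0.9659); cell (6,7); t to first gridline: x 3.0910, y 0.4969 (then +3.8637 / +1.0353)
    (6,8) via y @ 0.4969
    (6,9) via y @ 1.5322  # hit
  → r_3 = 1.5322
beam 4: φ=45°, α=150°
  direction (-0.8660, 0.5000); cell (6,7); t to first gridline: x 0.9238, y 0.9600 (then +1.1547 / +2.0000)
    (5,7) via x @ 0.9238
    (5,8) via y @ 0.9600
    (4,8) via x @ 2.0785
    (4,9) via y @ 2.9600  # hit
  → r_4 = 2.9600
beam 5: φ=90°, α=195°
  direction (-0.9659, -0.2588); cell (6,7); t to first gridline: x 0.8282, y 2.0091 (then +1.0353 / +3.8637)
    (5,7) via x @ 0.8282
    (4,7) via x @ 1.8635
    (4,6) via y @ 2.0091
    (3,6) via x @ 2.8988
    (2,6) via x @ 3.9340
    (1,6) via x @ 4.9693
    (1,5) via y @ 5.8728
    (0,5) via x @ 6.0046  # hit
  → r_5 = 6.0046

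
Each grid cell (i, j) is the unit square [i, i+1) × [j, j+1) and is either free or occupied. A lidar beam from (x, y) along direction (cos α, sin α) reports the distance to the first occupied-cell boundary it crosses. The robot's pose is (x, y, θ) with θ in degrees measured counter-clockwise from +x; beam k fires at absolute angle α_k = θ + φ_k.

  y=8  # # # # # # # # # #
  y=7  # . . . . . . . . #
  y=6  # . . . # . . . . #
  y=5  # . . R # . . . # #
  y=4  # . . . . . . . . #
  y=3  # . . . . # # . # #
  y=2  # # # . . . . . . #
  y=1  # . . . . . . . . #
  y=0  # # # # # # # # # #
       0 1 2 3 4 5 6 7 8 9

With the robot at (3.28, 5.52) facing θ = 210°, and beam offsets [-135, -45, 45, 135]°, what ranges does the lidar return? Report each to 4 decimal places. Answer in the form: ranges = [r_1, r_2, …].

beam 1: φ=-135°, α=75°
  direction (0.2588, 0.9659); cell (3,5); t to first gridline: x 2.7819, y 0.4969 (then +3.8637 / +1.0353)
    (3,6) via y @ 0.4969
    (3,7) via y @ 1.5322
    (3,8) via y @ 2.5675  # hit
  → r_1 = 2.5675
beam 2: φ=-45°, α=165°
  direction (-0.9659, 0.2588); cell (3,5); t to first gridline: x 0.2899, y 1.8546 (then +1.0353 / +3.8637)
    (2,5) via x @ 0.2899
    (1,5) via x @ 1.3252
    (1,6) via y @ 1.8546
    (0,6) via x @ 2.3604  # hit
  → r_2 = 2.3604
beam 3: φ=45°, α=255°
  direction (-0.2588, -0.9659); cell (3,5); t to first gridline: x 1.0818, y 0.5383 (then +3.8637 / +1.0353)
    (3,4) via y @ 0.5383
    (2,4) via x @ 1.0818
    (2,3) via y @ 1.5736
    (2,2) via y @ 2.6089  # hit
  → r_3 = 2.6089
beam 4: φ=135°, α=345°
  direction (0.9659, -0.2588); cell (3,5); t to first gridline: x 0.7454, y 2.0091 (then +1.0353 / +3.8637)
    (4,5) via x @ 0.7454  # hit
  → r_4 = 0.7454

ranges = [2.5675, 2.3604, 2.6089, 0.7454]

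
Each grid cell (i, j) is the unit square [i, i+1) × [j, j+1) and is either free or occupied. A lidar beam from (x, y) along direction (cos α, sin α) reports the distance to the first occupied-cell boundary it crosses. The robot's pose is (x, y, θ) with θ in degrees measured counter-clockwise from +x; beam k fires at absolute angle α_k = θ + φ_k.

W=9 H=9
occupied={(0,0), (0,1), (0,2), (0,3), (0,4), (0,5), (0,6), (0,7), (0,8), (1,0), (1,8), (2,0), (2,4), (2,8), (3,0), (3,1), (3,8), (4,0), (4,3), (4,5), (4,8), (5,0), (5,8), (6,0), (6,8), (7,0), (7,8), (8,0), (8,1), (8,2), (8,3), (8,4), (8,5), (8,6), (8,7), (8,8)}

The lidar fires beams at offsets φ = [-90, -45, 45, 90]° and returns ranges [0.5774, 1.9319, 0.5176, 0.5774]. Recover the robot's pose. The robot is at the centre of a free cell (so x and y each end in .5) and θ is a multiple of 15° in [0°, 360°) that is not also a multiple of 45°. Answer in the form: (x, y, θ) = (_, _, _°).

The pose lattice has 45·16 = 720 candidates. Test each by forward raycasting.
  (7.5, 4.5, 195°): beam 1 = 3.6235 ≠ 0.5774 ✗
  (6.5, 4.5, 30°): beam 1 = 3.0000 ≠ 0.5774 ✗
  (6.5, 7.5, 330°): beam 1 = 4.0415 ≠ 0.5774 ✗
  (4.5, 2.5, 30°): beam 1 = 1.7321 ≠ 0.5774 ✗
  …
  (1.5, 4.5, 300°): r_1=0.5774, r_2=1.9319, r_3=0.5176, r_4=0.5774 — all match ✓
Unique over the lattice → pose = (1.5, 4.5, 300°).

(x, y, θ) = (1.5, 4.5, 300°)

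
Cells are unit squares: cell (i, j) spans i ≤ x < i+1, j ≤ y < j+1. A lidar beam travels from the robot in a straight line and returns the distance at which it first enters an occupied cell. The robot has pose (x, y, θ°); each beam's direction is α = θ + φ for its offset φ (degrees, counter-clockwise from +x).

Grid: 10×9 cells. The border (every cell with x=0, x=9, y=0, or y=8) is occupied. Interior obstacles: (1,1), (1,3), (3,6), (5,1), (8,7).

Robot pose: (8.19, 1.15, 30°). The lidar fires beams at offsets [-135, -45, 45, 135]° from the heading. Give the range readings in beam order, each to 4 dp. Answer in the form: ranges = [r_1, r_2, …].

ranges = [0.1553, 0.5796, 3.1296, 2.2673]

beam 1: φ=-135°, α=255°
  dir = (cos 255°, sin 255°) = (-0.2588, -0.9659); from cell (8,1)
  next x-line at t=0.7341, next y-line at t=0.1553; Δt_x=3.8637, Δt_y=1.0353
    y: enter (8,0) at t=0.1553 ← occupied
  → r_1 = 0.1553
beam 2: φ=-45°, α=345°
  dir = (cos 345°, sin 345°) = (0.9659, -0.2588); from cell (8,1)
  next x-line at t=0.8386, next y-line at t=0.5796; Δt_x=1.0353, Δt_y=3.8637
    y: enter (8,0) at t=0.5796 ← occupied
  → r_2 = 0.5796
beam 3: φ=45°, α=75°
  dir = (cos 75°, sin 75°) = (0.2588, 0.9659); from cell (8,1)
  next x-line at t=3.1296, next y-line at t=0.8800; Δt_x=3.8637, Δt_y=1.0353
    y: enter (8,2) at t=0.8800
    y: enter (8,3) at t=1.9153
    y: enter (8,4) at t=2.9505
    x: enter (9,4) at t=3.1296 ← occupied
  → r_3 = 3.1296
beam 4: φ=135°, α=165°
  dir = (cos 165°, sin 165°) = (-0.9659, 0.2588); from cell (8,1)
  next x-line at t=0.1967, next y-line at t=3.2841; Δt_x=1.0353, Δt_y=3.8637
    x: enter (7,1) at t=0.1967
    x: enter (6,1) at t=1.2320
    x: enter (5,1) at t=2.2673 ← occupied
  → r_4 = 2.2673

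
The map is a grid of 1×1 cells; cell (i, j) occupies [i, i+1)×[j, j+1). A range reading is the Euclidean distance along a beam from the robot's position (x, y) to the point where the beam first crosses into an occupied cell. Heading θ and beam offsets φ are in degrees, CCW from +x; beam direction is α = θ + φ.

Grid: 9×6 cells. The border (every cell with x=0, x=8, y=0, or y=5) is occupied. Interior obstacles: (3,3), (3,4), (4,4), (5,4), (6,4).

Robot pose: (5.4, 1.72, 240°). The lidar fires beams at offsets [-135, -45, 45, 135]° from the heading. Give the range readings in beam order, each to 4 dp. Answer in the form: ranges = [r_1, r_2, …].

ranges = [2.3604, 2.7819, 0.7454, 2.6917]

beam 1: φ=-135°, α=105°
  dir = (cos 105°, sin 105°) = (-0.2588, 0.9659); from cell (5,1)
  next x-line at t=1.5455, next y-line at t=0.2899; Δt_x=3.8637, Δt_y=1.0353
    y: enter (5,2) at t=0.2899
    y: enter (5,3) at t=1.3252
    x: enter (4,3) at t=1.5455
    y: enter (4,4) at t=2.3604 ← occupied
  → r_1 = 2.3604
beam 2: φ=-45°, α=195°
  dir = (cos 195°, sin 195°) = (-0.9659, -0.2588); from cell (5,1)
  next x-line at t=0.4141, next y-line at t=2.7819; Δt_x=1.0353, Δt_y=3.8637
    x: enter (4,1) at t=0.4141
    x: enter (3,1) at t=1.4494
    x: enter (2,1) at t=2.4847
    y: enter (2,0) at t=2.7819 ← occupied
  → r_2 = 2.7819
beam 3: φ=45°, α=285°
  dir = (cos 285°, sin 285°) = (0.2588, -0.9659); from cell (5,1)
  next x-line at t=2.3182, next y-line at t=0.7454; Δt_x=3.8637, Δt_y=1.0353
    y: enter (5,0) at t=0.7454 ← occupied
  → r_3 = 0.7454
beam 4: φ=135°, α=15°
  dir = (cos 15°, sin 15°) = (0.9659, 0.2588); from cell (5,1)
  next x-line at t=0.6212, next y-line at t=1.0818; Δt_x=1.0353, Δt_y=3.8637
    x: enter (6,1) at t=0.6212
    y: enter (6,2) at t=1.0818
    x: enter (7,2) at t=1.6564
    x: enter (8,2) at t=2.6917 ← occupied
  → r_4 = 2.6917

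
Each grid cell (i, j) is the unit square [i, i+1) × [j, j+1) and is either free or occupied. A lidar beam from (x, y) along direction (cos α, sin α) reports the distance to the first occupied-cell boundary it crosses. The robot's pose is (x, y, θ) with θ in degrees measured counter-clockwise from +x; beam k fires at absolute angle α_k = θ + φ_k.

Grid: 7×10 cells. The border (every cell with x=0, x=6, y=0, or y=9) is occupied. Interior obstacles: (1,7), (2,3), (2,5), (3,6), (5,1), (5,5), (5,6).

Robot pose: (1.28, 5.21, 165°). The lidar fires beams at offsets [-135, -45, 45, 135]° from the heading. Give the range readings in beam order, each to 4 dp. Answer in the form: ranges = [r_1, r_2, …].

beam 1: φ=-135°, α=30°
  dir = (cos 30°, sin 30°) = (0.8660, 0.5000); from cell (1,5)
  next x-line at t=0.8314, next y-line at t=1.5800; Δt_x=1.1547, Δt_y=2.0000
    x: enter (2,5) at t=0.8314 ← occupied
  → r_1 = 0.8314
beam 2: φ=-45°, α=120°
  dir = (cos 120°, sin 120°) = (-0.5000, 0.8660); from cell (1,5)
  next x-line at t=0.5600, next y-line at t=0.9122; Δt_x=2.0000, Δt_y=1.1547
    x: enter (0,5) at t=0.5600 ← occupied
  → r_2 = 0.5600
beam 3: φ=45°, α=210°
  dir = (cos 210°, sin 210°) = (-0.8660, -0.5000); from cell (1,5)
  next x-line at t=0.3233, next y-line at t=0.4200; Δt_x=1.1547, Δt_y=2.0000
    x: enter (0,5) at t=0.3233 ← occupied
  → r_3 = 0.3233
beam 4: φ=135°, α=300°
  dir = (cos 300°, sin 300°) = (0.5000, -0.8660); from cell (1,5)
  next x-line at t=1.4400, next y-line at t=0.2425; Δt_x=2.0000, Δt_y=1.1547
    y: enter (1,4) at t=0.2425
    y: enter (1,3) at t=1.3972
    x: enter (2,3) at t=1.4400 ← occupied
  → r_4 = 1.4400

ranges = [0.8314, 0.5600, 0.3233, 1.4400]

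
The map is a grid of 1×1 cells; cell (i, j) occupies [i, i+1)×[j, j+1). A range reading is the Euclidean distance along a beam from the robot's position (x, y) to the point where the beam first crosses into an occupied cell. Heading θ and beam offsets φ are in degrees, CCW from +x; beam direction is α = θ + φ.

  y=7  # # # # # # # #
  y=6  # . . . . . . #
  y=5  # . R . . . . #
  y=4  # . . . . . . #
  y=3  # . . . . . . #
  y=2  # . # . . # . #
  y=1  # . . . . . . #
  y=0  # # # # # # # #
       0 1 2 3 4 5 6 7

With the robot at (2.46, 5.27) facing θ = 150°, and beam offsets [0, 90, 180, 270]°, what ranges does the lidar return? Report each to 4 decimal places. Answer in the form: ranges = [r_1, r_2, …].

beam 1: φ=0°, α=150°
  direction (-0.8660, 0.5000); cell (2,5); t to first gridline: x 0.5312, y 1.4600 (then +1.1547 / +2.0000)
    (1,5) via x @ 0.5312
    (1,6) via y @ 1.4600
    (0,6) via x @ 1.6859  # hit
  → r_1 = 1.6859
beam 2: φ=90°, α=240°
  direction (-0.5000, -0.8660); cell (2,5); t to first gridline: x 0.9200, y 0.3118 (then +2.0000 / +1.1547)
    (2,4) via y @ 0.3118
    (1,4) via x @ 0.9200
    (1,3) via y @ 1.4665
    (1,2) via y @ 2.6212
    (0,2) via x @ 2.9200  # hit
  → r_2 = 2.9200
beam 3: φ=180°, α=330°
  direction (0.8660, -0.5000); cell (2,5); t to first gridline: x 0.6235, y 0.5400 (then +1.1547 / +2.0000)
    (2,4) via y @ 0.5400
    (3,4) via x @ 0.6235
    (4,4) via x @ 1.7782
    (4,3) via y @ 2.5400
    (5,3) via x @ 2.9329
    (6,3) via x @ 4.0876
    (6,2) via y @ 4.5400
    (7,2) via x @ 5.2423  # hit
  → r_3 = 5.2423
beam 4: φ=270°, α=60°
  direction (0.5000, 0.8660); cell (2,5); t to first gridline: x 1.0800, y 0.8429 (then +2.0000 / +1.1547)
    (2,6) via y @ 0.8429
    (3,6) via x @ 1.0800
    (3,7) via y @ 1.9976  # hit
  → r_4 = 1.9976

ranges = [1.6859, 2.9200, 5.2423, 1.9976]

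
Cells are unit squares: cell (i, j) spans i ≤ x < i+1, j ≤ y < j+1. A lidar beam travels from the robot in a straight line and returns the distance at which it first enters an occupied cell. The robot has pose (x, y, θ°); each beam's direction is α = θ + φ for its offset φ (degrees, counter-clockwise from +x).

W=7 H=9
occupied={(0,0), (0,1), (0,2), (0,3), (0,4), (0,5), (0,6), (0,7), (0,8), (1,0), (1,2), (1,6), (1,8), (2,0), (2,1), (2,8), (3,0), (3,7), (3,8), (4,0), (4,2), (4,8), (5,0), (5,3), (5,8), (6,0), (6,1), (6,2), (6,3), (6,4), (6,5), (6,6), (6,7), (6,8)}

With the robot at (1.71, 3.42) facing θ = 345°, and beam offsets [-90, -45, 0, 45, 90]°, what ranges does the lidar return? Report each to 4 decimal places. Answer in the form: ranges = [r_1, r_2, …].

ranges = [0.4348, 0.4850, 2.3708, 4.9537, 4.7416]

beam 1: φ=-90°, α=255°
  direction (-0.2588, -0.9659); cell (1,3); t to first gridline: x 2.7432, y 0.4348 (then +3.8637 / +1.0353)
    (1,2) via y @ 0.4348  # hit
  → r_1 = 0.4348
beam 2: φ=-45°, α=300°
  direction (0.5000, -0.8660); cell (1,3); t to first gridline: x 0.5800, y 0.4850 (then +2.0000 / +1.1547)
    (1,2) via y @ 0.4850  # hit
  → r_2 = 0.4850
beam 3: φ=0°, α=345°
  direction (0.9659, -0.2588); cell (1,3); t to first gridline: x 0.3002, y 1.6228 (then +1.0353 / +3.8637)
    (2,3) via x @ 0.3002
    (3,3) via x @ 1.3355
    (3,2) via y @ 1.6228
    (4,2) via x @ 2.3708  # hit
  → r_3 = 2.3708
beam 4: φ=45°, α=30°
  direction (0.8660, 0.5000); cell (1,3); t to first gridline: x 0.3349, y 1.1600 (then +1.1547 / +2.0000)
    (2,3) via x @ 0.3349
    (2,4) via y @ 1.1600
    (3,4) via x @ 1.4896
    (4,4) via x @ 2.6443
    (4,5) via y @ 3.1600
    (5,5) via x @ 3.7990
    (6,5) via x @ 4.9537  # hit
  → r_4 = 4.9537
beam 5: φ=90°, α=75°
  direction (0.2588, 0.9659); cell (1,3); t to first gridline: x 1.1205, y 0.6005 (then +3.8637 / +1.0353)
    (1,4) via y @ 0.6005
    (2,4) via x @ 1.1205
    (2,5) via y @ 1.6357
    (2,6) via y @ 2.6710
    (2,7) via y @ 3.7063
    (2,8) via y @ 4.7416  # hit
  → r_5 = 4.7416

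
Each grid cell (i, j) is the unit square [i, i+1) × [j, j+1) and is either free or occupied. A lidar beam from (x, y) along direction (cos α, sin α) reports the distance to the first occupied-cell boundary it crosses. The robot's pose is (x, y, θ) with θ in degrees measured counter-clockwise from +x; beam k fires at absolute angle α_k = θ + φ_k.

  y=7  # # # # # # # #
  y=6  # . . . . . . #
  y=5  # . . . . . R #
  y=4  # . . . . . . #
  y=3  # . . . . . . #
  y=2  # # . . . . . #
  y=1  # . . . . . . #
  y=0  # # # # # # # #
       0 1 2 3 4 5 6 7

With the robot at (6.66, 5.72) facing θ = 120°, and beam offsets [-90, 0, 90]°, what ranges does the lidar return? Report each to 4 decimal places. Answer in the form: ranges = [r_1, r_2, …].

beam 1: φ=-90°, α=30°
  d=(0.8660,0.5000)  start (6,5)  tX=0.3926 tY=0.5600  stride 1/|dx|=1.1547 1/|dy|=2.0000
    cross x-line → (7,5), t=0.3926 (wall)
  → r_1 = 0.3926
beam 2: φ=0°, α=120°
  d=(-0.5000,0.8660)  start (6,5)  tX=1.3200 tY=0.3233  stride 1/|dx|=2.0000 1/|dy|=1.1547
    cross y-line → (6,6), t=0.3233
    cross x-line → (5,6), t=1.3200
    cross y-line → (5,7), t=1.4780 (wall)
  → r_2 = 1.4780
beam 3: φ=90°, α=210°
  d=(-0.8660,-0.5000)  start (6,5)  tX=0.7621 tY=1.4400  stride 1/|dx|=1.1547 1/|dy|=2.0000
    cross x-line → (5,5), t=0.7621
    cross y-line → (5,4), t=1.4400
    cross x-line → (4,4), t=1.9168
    cross x-line → (3,4), t=3.0715
    cross y-line → (3,3), t=3.4400
    cross x-line → (2,3), t=4.2262
    cross x-line → (1,3), t=5.3809
    cross y-line → (1,2), t=5.4400 (wall)
  → r_3 = 5.4400

ranges = [0.3926, 1.4780, 5.4400]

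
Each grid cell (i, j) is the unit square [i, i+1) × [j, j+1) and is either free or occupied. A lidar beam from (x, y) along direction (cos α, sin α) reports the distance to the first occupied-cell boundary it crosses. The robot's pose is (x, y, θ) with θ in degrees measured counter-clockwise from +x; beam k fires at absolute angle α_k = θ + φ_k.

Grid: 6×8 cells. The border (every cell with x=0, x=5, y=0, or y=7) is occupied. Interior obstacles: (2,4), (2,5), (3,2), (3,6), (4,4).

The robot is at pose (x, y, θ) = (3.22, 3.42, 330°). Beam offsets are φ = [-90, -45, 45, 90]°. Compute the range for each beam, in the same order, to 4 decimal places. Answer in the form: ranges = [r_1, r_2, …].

ranges = [2.7944, 0.4348, 1.8428, 1.5600]

beam 1: φ=-90°, α=240°
  dir = (cos 240°, sin 240°) = (-0.5000, -0.8660); from cell (3,3)
  next x-line at t=0.4400, next y-line at t=0.4850; Δt_x=2.0000, Δt_y=1.1547
    x: enter (2,3) at t=0.4400
    y: enter (2,2) at t=0.4850
    y: enter (2,1) at t=1.6397
    x: enter (1,1) at t=2.4400
    y: enter (1,0) at t=2.7944 ← occupied
  → r_1 = 2.7944
beam 2: φ=-45°, α=285°
  dir = (cos 285°, sin 285°) = (0.2588, -0.9659); from cell (3,3)
  next x-line at t=3.0137, next y-line at t=0.4348; Δt_x=3.8637, Δt_y=1.0353
    y: enter (3,2) at t=0.4348 ← occupied
  → r_2 = 0.4348
beam 3: φ=45°, α=15°
  dir = (cos 15°, sin 15°) = (0.9659, 0.2588); from cell (3,3)
  next x-line at t=0.8075, next y-line at t=2.2409; Δt_x=1.0353, Δt_y=3.8637
    x: enter (4,3) at t=0.8075
    x: enter (5,3) at t=1.8428 ← occupied
  → r_3 = 1.8428
beam 4: φ=90°, α=60°
  dir = (cos 60°, sin 60°) = (0.5000, 0.8660); from cell (3,3)
  next x-line at t=1.5600, next y-line at t=0.6697; Δt_x=2.0000, Δt_y=1.1547
    y: enter (3,4) at t=0.6697
    x: enter (4,4) at t=1.5600 ← occupied
  → r_4 = 1.5600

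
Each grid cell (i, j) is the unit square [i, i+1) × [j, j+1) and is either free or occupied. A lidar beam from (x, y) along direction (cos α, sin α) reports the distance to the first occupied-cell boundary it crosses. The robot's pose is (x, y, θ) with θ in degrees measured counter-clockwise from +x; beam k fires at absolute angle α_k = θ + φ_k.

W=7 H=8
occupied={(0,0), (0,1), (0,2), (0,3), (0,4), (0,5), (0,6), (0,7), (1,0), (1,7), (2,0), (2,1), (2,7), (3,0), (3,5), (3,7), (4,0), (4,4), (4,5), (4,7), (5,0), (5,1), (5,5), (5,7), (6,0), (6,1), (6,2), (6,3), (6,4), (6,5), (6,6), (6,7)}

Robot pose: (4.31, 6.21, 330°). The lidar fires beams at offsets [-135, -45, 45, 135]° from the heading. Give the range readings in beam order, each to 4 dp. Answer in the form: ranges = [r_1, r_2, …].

ranges = [0.8114, 0.2174, 1.7496, 0.8179]

beam 1: φ=-135°, α=195°
  cosα=-0.9659 sinα=-0.2588 | (4,6) | tMaxX 0.3209 tMaxY 0.8114 | tΔX 1.0353 tΔY 3.8637
    t=0.3209 [x] (3,6)
    t=0.8114 [y] (3,5) — stop
  → r_1 = 0.8114
beam 2: φ=-45°, α=285°
  cosα=0.2588 sinα=-0.9659 | (4,6) | tMaxX 2.6660 tMaxY 0.2174 | tΔX 3.8637 tΔY 1.0353
    t=0.2174 [y] (4,5) — stop
  → r_2 = 0.2174
beam 3: φ=45°, α=15°
  cosα=0.9659 sinα=0.2588 | (4,6) | tMaxX 0.7143 tMaxY 3.0523 | tΔX 1.0353 tΔY 3.8637
    t=0.7143 [x] (5,6)
    t=1.7496 [x] (6,6) — stop
  → r_3 = 1.7496
beam 4: φ=135°, α=105°
  cosα=-0.2588 sinα=0.9659 | (4,6) | tMaxX 1.1977 tMaxY 0.8179 | tΔX 3.8637 tΔY 1.0353
    t=0.8179 [y] (4,7) — stop
  → r_4 = 0.8179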